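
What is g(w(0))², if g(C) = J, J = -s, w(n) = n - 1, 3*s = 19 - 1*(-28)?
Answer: 2209/9 ≈ 245.44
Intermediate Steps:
s = 47/3 (s = (19 - 1*(-28))/3 = (19 + 28)/3 = (⅓)*47 = 47/3 ≈ 15.667)
w(n) = -1 + n
J = -47/3 (J = -1*47/3 = -47/3 ≈ -15.667)
g(C) = -47/3
g(w(0))² = (-47/3)² = 2209/9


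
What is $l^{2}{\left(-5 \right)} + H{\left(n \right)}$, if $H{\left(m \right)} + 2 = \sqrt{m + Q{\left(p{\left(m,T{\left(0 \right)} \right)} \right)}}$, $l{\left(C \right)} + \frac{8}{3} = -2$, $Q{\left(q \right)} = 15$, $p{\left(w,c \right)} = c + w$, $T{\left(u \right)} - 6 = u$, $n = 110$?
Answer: $\frac{178}{9} + 5 \sqrt{5} \approx 30.958$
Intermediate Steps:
$T{\left(u \right)} = 6 + u$
$l{\left(C \right)} = - \frac{14}{3}$ ($l{\left(C \right)} = - \frac{8}{3} - 2 = - \frac{14}{3}$)
$H{\left(m \right)} = -2 + \sqrt{15 + m}$ ($H{\left(m \right)} = -2 + \sqrt{m + 15} = -2 + \sqrt{15 + m}$)
$l^{2}{\left(-5 \right)} + H{\left(n \right)} = \left(- \frac{14}{3}\right)^{2} - \left(2 - \sqrt{15 + 110}\right) = \frac{196}{9} - \left(2 - \sqrt{125}\right) = \frac{196}{9} - \left(2 - 5 \sqrt{5}\right) = \frac{178}{9} + 5 \sqrt{5}$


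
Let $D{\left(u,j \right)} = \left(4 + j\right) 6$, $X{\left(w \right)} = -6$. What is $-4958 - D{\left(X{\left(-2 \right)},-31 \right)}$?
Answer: $-4796$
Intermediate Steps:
$D{\left(u,j \right)} = 24 + 6 j$
$-4958 - D{\left(X{\left(-2 \right)},-31 \right)} = -4958 - \left(24 + 6 \left(-31\right)\right) = -4958 - \left(24 - 186\right) = -4958 - -162 = -4958 + 162 = -4796$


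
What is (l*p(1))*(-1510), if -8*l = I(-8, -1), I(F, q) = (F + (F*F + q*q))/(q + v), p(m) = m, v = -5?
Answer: -14345/8 ≈ -1793.1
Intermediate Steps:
I(F, q) = (F + F² + q²)/(-5 + q) (I(F, q) = (F + (F*F + q*q))/(q - 5) = (F + (F² + q²))/(-5 + q) = (F + F² + q²)/(-5 + q))
l = 19/16 (l = -(-8 + (-8)² + (-1)²)/(8*(-5 - 1)) = -(-8 + 64 + 1)/(8*(-6)) = -(-1)*57/48 = -⅛*(-19/2) = 19/16 ≈ 1.1875)
(l*p(1))*(-1510) = ((19/16)*1)*(-1510) = (19/16)*(-1510) = -14345/8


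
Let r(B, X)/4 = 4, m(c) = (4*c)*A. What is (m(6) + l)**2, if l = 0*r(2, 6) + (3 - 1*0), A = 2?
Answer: 2601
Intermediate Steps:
m(c) = 8*c (m(c) = (4*c)*2 = 8*c)
r(B, X) = 16 (r(B, X) = 4*4 = 16)
l = 3 (l = 0*16 + (3 - 1*0) = 0 + (3 + 0) = 0 + 3 = 3)
(m(6) + l)**2 = (8*6 + 3)**2 = (48 + 3)**2 = 51**2 = 2601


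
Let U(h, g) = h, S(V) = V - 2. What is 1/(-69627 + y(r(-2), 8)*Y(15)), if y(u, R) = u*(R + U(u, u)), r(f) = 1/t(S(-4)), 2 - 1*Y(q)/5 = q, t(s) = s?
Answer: -36/2503517 ≈ -1.4380e-5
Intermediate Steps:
S(V) = -2 + V
Y(q) = 10 - 5*q
r(f) = -1/6 (r(f) = 1/(-2 - 4) = 1/(-6) = -1/6)
y(u, R) = u*(R + u)
1/(-69627 + y(r(-2), 8)*Y(15)) = 1/(-69627 + (-(8 - 1/6)/6)*(10 - 5*15)) = 1/(-69627 + (-1/6*47/6)*(10 - 75)) = 1/(-69627 - 47/36*(-65)) = 1/(-69627 + 3055/36) = 1/(-2503517/36) = -36/2503517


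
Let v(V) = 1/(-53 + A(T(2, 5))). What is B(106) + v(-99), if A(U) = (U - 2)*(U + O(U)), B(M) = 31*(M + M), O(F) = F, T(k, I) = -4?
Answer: 32859/5 ≈ 6571.8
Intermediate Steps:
B(M) = 62*M (B(M) = 31*(2*M) = 62*M)
A(U) = 2*U*(-2 + U) (A(U) = (U - 2)*(U + U) = (-2 + U)*(2*U) = 2*U*(-2 + U))
v(V) = -⅕ (v(V) = 1/(-53 + 2*(-4)*(-2 - 4)) = 1/(-53 + 2*(-4)*(-6)) = 1/(-53 + 48) = 1/(-5) = -⅕)
B(106) + v(-99) = 62*106 - ⅕ = 6572 - ⅕ = 32859/5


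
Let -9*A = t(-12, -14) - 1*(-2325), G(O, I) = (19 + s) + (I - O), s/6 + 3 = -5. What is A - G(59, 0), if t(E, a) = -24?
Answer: -503/3 ≈ -167.67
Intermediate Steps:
s = -48 (s = -18 + 6*(-5) = -18 - 30 = -48)
G(O, I) = -29 + I - O (G(O, I) = (19 - 48) + (I - O) = -29 + (I - O) = -29 + I - O)
A = -767/3 (A = -(-24 - 1*(-2325))/9 = -(-24 + 2325)/9 = -⅑*2301 = -767/3 ≈ -255.67)
A - G(59, 0) = -767/3 - (-29 + 0 - 1*59) = -767/3 - (-29 + 0 - 59) = -767/3 - 1*(-88) = -767/3 + 88 = -503/3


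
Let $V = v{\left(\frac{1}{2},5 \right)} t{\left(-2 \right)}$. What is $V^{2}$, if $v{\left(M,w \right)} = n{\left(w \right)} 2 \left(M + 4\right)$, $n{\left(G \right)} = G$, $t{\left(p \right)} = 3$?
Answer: $18225$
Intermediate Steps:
$v{\left(M,w \right)} = w \left(8 + 2 M\right)$ ($v{\left(M,w \right)} = w 2 \left(M + 4\right) = w 2 \left(4 + M\right) = w \left(8 + 2 M\right)$)
$V = 135$ ($V = 2 \cdot 5 \left(4 + \frac{1}{2}\right) 3 = 2 \cdot 5 \cdot \frac{9}{2} \cdot 3 = 45 \cdot 3 = 135$)
$V^{2} = 135^{2} = 18225$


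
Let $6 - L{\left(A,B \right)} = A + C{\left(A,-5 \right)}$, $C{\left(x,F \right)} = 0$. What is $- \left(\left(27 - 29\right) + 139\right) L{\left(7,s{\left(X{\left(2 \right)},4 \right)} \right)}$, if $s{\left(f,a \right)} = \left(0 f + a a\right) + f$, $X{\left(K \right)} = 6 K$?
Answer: $137$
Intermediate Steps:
$s{\left(f,a \right)} = f + a^{2}$ ($s{\left(f,a \right)} = \left(0 + a^{2}\right) + f = a^{2} + f = f + a^{2}$)
$L{\left(A,B \right)} = 6 - A$ ($L{\left(A,B \right)} = 6 - \left(A + 0\right) = 6 - A$)
$- \left(\left(27 - 29\right) + 139\right) L{\left(7,s{\left(X{\left(2 \right)},4 \right)} \right)} = - \left(\left(27 - 29\right) + 139\right) \left(6 - 7\right) = - \left(-2 + 139\right) \left(-1\right) = - 137 \left(-1\right) = \left(-1\right) \left(-137\right) = 137$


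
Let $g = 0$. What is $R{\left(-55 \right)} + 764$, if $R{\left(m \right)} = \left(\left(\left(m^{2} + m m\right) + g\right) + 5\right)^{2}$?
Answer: $36663789$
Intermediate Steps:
$R{\left(m \right)} = \left(5 + 2 m^{2}\right)^{2}$ ($R{\left(m \right)} = \left(\left(\left(m^{2} + m m\right) + 0\right) + 5\right)^{2} = \left(\left(\left(m^{2} + m^{2}\right) + 0\right) + 5\right)^{2} = \left(\left(2 m^{2} + 0\right) + 5\right)^{2} = \left(2 m^{2} + 5\right)^{2} = \left(5 + 2 m^{2}\right)^{2}$)
$R{\left(-55 \right)} + 764 = \left(5 + 2 \left(-55\right)^{2}\right)^{2} + 764 = \left(5 + 2 \cdot 3025\right)^{2} + 764 = \left(5 + 6050\right)^{2} + 764 = 6055^{2} + 764 = 36663025 + 764 = 36663789$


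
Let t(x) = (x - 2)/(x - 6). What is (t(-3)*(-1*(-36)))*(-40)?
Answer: -800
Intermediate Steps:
t(x) = (-2 + x)/(-6 + x)
(t(-3)*(-1*(-36)))*(-40) = (((-2 - 3)/(-6 - 3))*(-1*(-36)))*(-40) = ((-5/(-9))*36)*(-40) = (-⅑*(-5)*36)*(-40) = ((5/9)*36)*(-40) = 20*(-40) = -800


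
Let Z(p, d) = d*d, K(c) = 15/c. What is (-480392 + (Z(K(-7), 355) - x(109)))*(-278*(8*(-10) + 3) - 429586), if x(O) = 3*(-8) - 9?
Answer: 144632052120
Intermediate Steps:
Z(p, d) = d²
x(O) = -33 (x(O) = -24 - 9 = -33)
(-480392 + (Z(K(-7), 355) - x(109)))*(-278*(8*(-10) + 3) - 429586) = (-480392 + (355² - 1*(-33)))*(-278*(8*(-10) + 3) - 429586) = (-480392 + (126025 + 33))*(-278*(-80 + 3) - 429586) = (-480392 + 126058)*(-278*(-77) - 429586) = -354334*(21406 - 429586) = -354334*(-408180) = 144632052120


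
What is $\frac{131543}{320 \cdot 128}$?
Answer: $\frac{131543}{40960} \approx 3.2115$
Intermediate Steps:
$\frac{131543}{320 \cdot 128} = \frac{131543}{40960}$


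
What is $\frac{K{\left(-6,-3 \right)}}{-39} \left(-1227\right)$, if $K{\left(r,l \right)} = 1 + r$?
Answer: $- \frac{2045}{13} \approx -157.31$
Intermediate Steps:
$\frac{K{\left(-6,-3 \right)}}{-39} \left(-1227\right) = \frac{1 - 6}{-39} \left(-1227\right) = \left(-5\right) \left(- \frac{1}{39}\right) \left(-1227\right) = \frac{5}{39} \left(-1227\right) = - \frac{2045}{13}$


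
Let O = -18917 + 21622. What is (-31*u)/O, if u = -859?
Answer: 26629/2705 ≈ 9.8444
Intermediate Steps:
O = 2705
(-31*u)/O = -31*(-859)/2705 = 26629*(1/2705) = 26629/2705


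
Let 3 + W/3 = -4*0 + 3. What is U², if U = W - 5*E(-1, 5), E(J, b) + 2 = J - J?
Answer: 100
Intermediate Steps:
E(J, b) = -2 (E(J, b) = -2 + (J - J) = -2 + 0 = -2)
W = 0 (W = -9 + 3*(-4*0 + 3) = -9 + 3*(0 + 3) = -9 + 3*3 = -9 + 9 = 0)
U = 10 (U = 0 - 5*(-2) = 0 + 10 = 10)
U² = 10² = 100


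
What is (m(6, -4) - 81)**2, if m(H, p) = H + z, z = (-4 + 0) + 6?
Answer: 5329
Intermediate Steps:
z = 2 (z = -4 + 6 = 2)
m(H, p) = 2 + H (m(H, p) = H + 2 = 2 + H)
(m(6, -4) - 81)**2 = ((2 + 6) - 81)**2 = (8 - 81)**2 = (-73)**2 = 5329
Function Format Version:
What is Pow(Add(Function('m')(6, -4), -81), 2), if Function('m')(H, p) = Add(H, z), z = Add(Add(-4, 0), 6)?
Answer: 5329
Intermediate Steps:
z = 2 (z = Add(-4, 6) = 2)
Function('m')(H, p) = Add(2, H) (Function('m')(H, p) = Add(H, 2) = Add(2, H))
Pow(Add(Function('m')(6, -4), -81), 2) = Pow(Add(Add(2, 6), -81), 2) = Pow(Add(8, -81), 2) = Pow(-73, 2) = 5329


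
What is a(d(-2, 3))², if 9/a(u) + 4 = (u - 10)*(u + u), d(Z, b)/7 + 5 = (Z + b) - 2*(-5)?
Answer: 81/7203856 ≈ 1.1244e-5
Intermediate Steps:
d(Z, b) = 35 + 7*Z + 7*b (d(Z, b) = -35 + 7*((Z + b) - 2*(-5)) = -35 + 7*((Z + b) + 10) = -35 + 7*(10 + Z + b) = -35 + (70 + 7*Z + 7*b) = 35 + 7*Z + 7*b)
a(u) = 9/(-4 + 2*u*(-10 + u)) (a(u) = 9/(-4 + (u - 10)*(u + u)) = 9/(-4 + (-10 + u)*(2*u)) = 9/(-4 + 2*u*(-10 + u)))
a(d(-2, 3))² = (9/(2*(-2 + (35 + 7*(-2) + 7*3)² - 10*(35 + 7*(-2) + 7*3))))² = (9/(2*(-2 + (35 - 14 + 21)² - 10*(35 - 14 + 21))))² = (9/(2*(-2 + 42² - 10*42)))² = (9/(2*(-2 + 1764 - 420)))² = ((9/2)/1342)² = ((9/2)*(1/1342))² = (9/2684)² = 81/7203856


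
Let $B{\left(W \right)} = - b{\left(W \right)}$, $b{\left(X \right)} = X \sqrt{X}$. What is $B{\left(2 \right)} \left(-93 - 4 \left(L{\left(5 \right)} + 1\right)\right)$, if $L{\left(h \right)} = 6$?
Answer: $242 \sqrt{2} \approx 342.24$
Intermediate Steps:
$b{\left(X \right)} = X^{\frac{3}{2}}$
$B{\left(W \right)} = - W^{\frac{3}{2}}$
$B{\left(2 \right)} \left(-93 - 4 \left(L{\left(5 \right)} + 1\right)\right) = - 2^{\frac{3}{2}} \left(-93 - 4 \left(6 + 1\right)\right) = - 2 \sqrt{2} \left(-93 - 28\right) = - 2 \sqrt{2} \left(-121\right) = 242 \sqrt{2}$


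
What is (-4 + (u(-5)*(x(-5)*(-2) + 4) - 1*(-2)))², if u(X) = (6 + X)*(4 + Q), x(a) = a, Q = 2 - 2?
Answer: 2916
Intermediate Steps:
Q = 0
u(X) = 24 + 4*X (u(X) = (6 + X)*(4 + 0) = (6 + X)*4 = 24 + 4*X)
(-4 + (u(-5)*(x(-5)*(-2) + 4) - 1*(-2)))² = (-4 + ((24 + 4*(-5))*(-5*(-2) + 4) - 1*(-2)))² = (-4 + ((24 - 20)*(10 + 4) + 2))² = (-4 + (4*14 + 2))² = (-4 + (56 + 2))² = (-4 + 58)² = 54² = 2916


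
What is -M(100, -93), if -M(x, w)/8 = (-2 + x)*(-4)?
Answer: -3136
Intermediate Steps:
M(x, w) = -64 + 32*x (M(x, w) = -8*(-2 + x)*(-4) = -8*(8 - 4*x) = -64 + 32*x)
-M(100, -93) = -(-64 + 32*100) = -(-64 + 3200) = -1*3136 = -3136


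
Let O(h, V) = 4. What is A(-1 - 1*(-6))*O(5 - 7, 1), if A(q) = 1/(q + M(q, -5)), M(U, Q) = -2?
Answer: 4/3 ≈ 1.3333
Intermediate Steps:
A(q) = 1/(-2 + q) (A(q) = 1/(q - 2) = 1/(-2 + q))
A(-1 - 1*(-6))*O(5 - 7, 1) = 4/(-2 + (-1 - 1*(-6))) = 4/(-2 + (-1 + 6)) = 4/(-2 + 5) = 4/3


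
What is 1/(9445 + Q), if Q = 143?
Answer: 1/9588 ≈ 0.00010430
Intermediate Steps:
1/(9445 + Q) = 1/(9445 + 143) = 1/9588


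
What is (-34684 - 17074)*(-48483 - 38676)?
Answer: 4511175522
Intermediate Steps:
(-34684 - 17074)*(-48483 - 38676) = -51758*(-87159) = 4511175522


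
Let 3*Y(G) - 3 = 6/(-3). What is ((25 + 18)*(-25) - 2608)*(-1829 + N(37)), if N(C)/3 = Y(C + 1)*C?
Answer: 6599936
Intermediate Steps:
Y(G) = ⅓ (Y(G) = 1 + (6/(-3))/3 = 1 + (6*(-⅓))/3 = 1 + (⅓)*(-2) = 1 - ⅔ = ⅓)
N(C) = C (N(C) = 3*(C/3) = C)
((25 + 18)*(-25) - 2608)*(-1829 + N(37)) = ((25 + 18)*(-25) - 2608)*(-1829 + 37) = (43*(-25) - 2608)*(-1792) = (-1075 - 2608)*(-1792) = -3683*(-1792) = 6599936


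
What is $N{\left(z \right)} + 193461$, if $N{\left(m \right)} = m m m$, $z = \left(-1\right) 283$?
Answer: $-22471726$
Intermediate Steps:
$z = -283$
$N{\left(m \right)} = m^{3}$ ($N{\left(m \right)} = m^{2} m = m^{3}$)
$N{\left(z \right)} + 193461 = \left(-283\right)^{3} + 193461 = -22665187 + 193461 = -22471726$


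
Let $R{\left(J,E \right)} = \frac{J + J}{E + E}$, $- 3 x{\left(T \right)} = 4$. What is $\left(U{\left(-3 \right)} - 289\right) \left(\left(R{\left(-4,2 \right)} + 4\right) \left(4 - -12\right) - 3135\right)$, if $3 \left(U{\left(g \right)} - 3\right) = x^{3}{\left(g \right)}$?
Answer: $\frac{72082690}{81} \approx 8.8991 \cdot 10^{5}$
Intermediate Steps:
$x{\left(T \right)} = - \frac{4}{3}$ ($x{\left(T \right)} = \left(- \frac{1}{3}\right) 4 = - \frac{4}{3}$)
$U{\left(g \right)} = \frac{179}{81}$ ($U{\left(g \right)} = 3 + \frac{\left(- \frac{4}{3}\right)^{3}}{3} = 3 + \frac{1}{3} \left(- \frac{64}{27}\right) = 3 - \frac{64}{81} = \frac{179}{81}$)
$R{\left(J,E \right)} = \frac{J}{E}$ ($R{\left(J,E \right)} = \frac{2 J}{2 E} = 2 J \frac{1}{2 E} = \frac{J}{E}$)
$\left(U{\left(-3 \right)} - 289\right) \left(\left(R{\left(-4,2 \right)} + 4\right) \left(4 - -12\right) - 3135\right) = \left(\frac{179}{81} - 289\right) \left(\left(- \frac{4}{2} + 4\right) \left(4 - -12\right) - 3135\right) = - \frac{23230 \left(\left(\left(-4\right) \frac{1}{2} + 4\right) \left(4 + 12\right) - 3135\right)}{81} = - \frac{23230 \left(\left(-2 + 4\right) 16 - 3135\right)}{81} = - \frac{23230 \left(2 \cdot 16 - 3135\right)}{81} = - \frac{23230 \left(32 - 3135\right)}{81} = \left(- \frac{23230}{81}\right) \left(-3103\right) = \frac{72082690}{81}$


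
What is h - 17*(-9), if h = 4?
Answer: 157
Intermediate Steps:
h - 17*(-9) = 4 - 17*(-9) = 4 + 153 = 157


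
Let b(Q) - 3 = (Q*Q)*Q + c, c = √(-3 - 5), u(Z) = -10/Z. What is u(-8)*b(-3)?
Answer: -30 + 5*I*√2/2 ≈ -30.0 + 3.5355*I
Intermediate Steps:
c = 2*I*√2 (c = √(-8) = 2*I*√2 ≈ 2.8284*I)
b(Q) = 3 + Q³ + 2*I*√2 (b(Q) = 3 + ((Q*Q)*Q + 2*I*√2) = 3 + (Q²*Q + 2*I*√2) = 3 + (Q³ + 2*I*√2) = 3 + Q³ + 2*I*√2)
u(-8)*b(-3) = (-10/(-8))*(3 + (-3)³ + 2*I*√2) = (-10*(-⅛))*(3 - 27 + 2*I*√2) = 5*(-24 + 2*I*√2)/4 = -30 + 5*I*√2/2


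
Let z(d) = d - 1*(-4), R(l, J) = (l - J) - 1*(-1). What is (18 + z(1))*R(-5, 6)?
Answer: -230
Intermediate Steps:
R(l, J) = 1 + l - J (R(l, J) = (l - J) + 1 = 1 + l - J)
z(d) = 4 + d (z(d) = d + 4 = 4 + d)
(18 + z(1))*R(-5, 6) = (18 + (4 + 1))*(1 - 5 - 1*6) = (18 + 5)*(1 - 5 - 6) = 23*(-10) = -230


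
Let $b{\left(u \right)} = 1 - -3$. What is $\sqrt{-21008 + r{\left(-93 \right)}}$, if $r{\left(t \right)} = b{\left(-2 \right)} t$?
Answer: $2 i \sqrt{5345} \approx 146.22 i$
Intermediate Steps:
$b{\left(u \right)} = 4$ ($b{\left(u \right)} = 1 + 3 = 4$)
$r{\left(t \right)} = 4 t$
$\sqrt{-21008 + r{\left(-93 \right)}} = \sqrt{-21008 + 4 \left(-93\right)} = \sqrt{-21008 - 372} = \sqrt{-21380} = 2 i \sqrt{5345}$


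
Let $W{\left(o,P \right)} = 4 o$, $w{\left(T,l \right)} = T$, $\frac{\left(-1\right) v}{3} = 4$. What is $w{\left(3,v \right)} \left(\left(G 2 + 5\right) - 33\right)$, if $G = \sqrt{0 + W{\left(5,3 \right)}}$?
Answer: $-84 + 12 \sqrt{5} \approx -57.167$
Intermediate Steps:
$v = -12$ ($v = \left(-3\right) 4 = -12$)
$G = 2 \sqrt{5}$ ($G = \sqrt{0 + 4 \cdot 5} = \sqrt{0 + 20} = \sqrt{20} = 2 \sqrt{5} \approx 4.4721$)
$w{\left(3,v \right)} \left(\left(G 2 + 5\right) - 33\right) = 3 \left(\left(2 \sqrt{5} \cdot 2 + 5\right) - 33\right) = 3 \left(\left(4 \sqrt{5} + 5\right) - 33\right) = 3 \left(\left(5 + 4 \sqrt{5}\right) - 33\right) = 3 \left(-28 + 4 \sqrt{5}\right) = -84 + 12 \sqrt{5}$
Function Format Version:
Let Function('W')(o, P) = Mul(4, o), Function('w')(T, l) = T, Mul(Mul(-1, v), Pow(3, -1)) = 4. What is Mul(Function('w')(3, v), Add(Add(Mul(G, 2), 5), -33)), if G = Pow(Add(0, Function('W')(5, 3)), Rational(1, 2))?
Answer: Add(-84, Mul(12, Pow(5, Rational(1, 2)))) ≈ -57.167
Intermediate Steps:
v = -12 (v = Mul(-3, 4) = -12)
G = Mul(2, Pow(5, Rational(1, 2))) (G = Pow(Add(0, Mul(4, 5)), Rational(1, 2)) = Pow(Add(0, 20), Rational(1, 2)) = Pow(20, Rational(1, 2)) = Mul(2, Pow(5, Rational(1, 2))) ≈ 4.4721)
Mul(Function('w')(3, v), Add(Add(Mul(G, 2), 5), -33)) = Mul(3, Add(Add(Mul(Mul(2, Pow(5, Rational(1, 2))), 2), 5), -33)) = Mul(3, Add(Add(Mul(4, Pow(5, Rational(1, 2))), 5), -33)) = Mul(3, Add(Add(5, Mul(4, Pow(5, Rational(1, 2)))), -33)) = Mul(3, Add(-28, Mul(4, Pow(5, Rational(1, 2))))) = Add(-84, Mul(12, Pow(5, Rational(1, 2))))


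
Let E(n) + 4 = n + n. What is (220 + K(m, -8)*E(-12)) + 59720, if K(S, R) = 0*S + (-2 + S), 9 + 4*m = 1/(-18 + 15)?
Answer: 180184/3 ≈ 60061.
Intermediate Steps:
m = -7/3 (m = -9/4 + 1/(4*(-18 + 15)) = -9/4 + (1/4)/(-3) = -9/4 + (1/4)*(-1/3) = -9/4 - 1/12 = -7/3 ≈ -2.3333)
K(S, R) = -2 + S (K(S, R) = 0 + (-2 + S) = -2 + S)
E(n) = -4 + 2*n (E(n) = -4 + (n + n) = -4 + 2*n)
(220 + K(m, -8)*E(-12)) + 59720 = (220 + (-2 - 7/3)*(-4 + 2*(-12))) + 59720 = (220 - 13*(-4 - 24)/3) + 59720 = (220 - 13/3*(-28)) + 59720 = (220 + 364/3) + 59720 = 1024/3 + 59720 = 180184/3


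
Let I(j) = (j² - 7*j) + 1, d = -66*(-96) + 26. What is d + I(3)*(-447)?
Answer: 11279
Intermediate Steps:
d = 6362 (d = 6336 + 26 = 6362)
I(j) = 1 + j² - 7*j
d + I(3)*(-447) = 6362 + (1 + 3² - 7*3)*(-447) = 6362 + (1 + 9 - 21)*(-447) = 6362 - 11*(-447) = 6362 + 4917 = 11279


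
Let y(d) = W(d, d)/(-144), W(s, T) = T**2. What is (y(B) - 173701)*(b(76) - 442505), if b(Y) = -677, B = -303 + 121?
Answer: 1387495813547/18 ≈ 7.7083e+10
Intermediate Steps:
B = -182
y(d) = -d**2/144 (y(d) = d**2/(-144) = d**2*(-1/144) = -d**2/144)
(y(B) - 173701)*(b(76) - 442505) = (-1/144*(-182)**2 - 173701)*(-677 - 442505) = (-1/144*33124 - 173701)*(-443182) = (-8281/36 - 173701)*(-443182) = -6261517/36*(-443182) = 1387495813547/18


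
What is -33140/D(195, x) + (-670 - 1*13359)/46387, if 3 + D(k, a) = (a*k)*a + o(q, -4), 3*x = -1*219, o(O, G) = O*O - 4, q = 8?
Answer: -4029092582/12051481761 ≈ -0.33432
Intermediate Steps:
o(O, G) = -4 + O**2 (o(O, G) = O**2 - 4 = -4 + O**2)
x = -73 (x = (-1*219)/3 = (1/3)*(-219) = -73)
D(k, a) = 57 + k*a**2 (D(k, a) = -3 + ((a*k)*a + (-4 + 8**2)) = -3 + (k*a**2 + (-4 + 64)) = -3 + (k*a**2 + 60) = -3 + (60 + k*a**2) = 57 + k*a**2)
-33140/D(195, x) + (-670 - 1*13359)/46387 = -33140/(57 + 195*(-73)**2) + (-670 - 1*13359)/46387 = -33140/(57 + 195*5329) + (-670 - 13359)*(1/46387) = -33140/(57 + 1039155) - 14029*1/46387 = -33140/1039212 - 14029/46387 = -33140*1/1039212 - 14029/46387 = -8285/259803 - 14029/46387 = -4029092582/12051481761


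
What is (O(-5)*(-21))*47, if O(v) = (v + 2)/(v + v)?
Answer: -2961/10 ≈ -296.10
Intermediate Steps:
O(v) = (2 + v)/(2*v) (O(v) = (2 + v)/((2*v)) = (2 + v)*(1/(2*v)) = (2 + v)/(2*v))
(O(-5)*(-21))*47 = (((½)*(2 - 5)/(-5))*(-21))*47 = (((½)*(-⅕)*(-3))*(-21))*47 = ((3/10)*(-21))*47 = -63/10*47 = -2961/10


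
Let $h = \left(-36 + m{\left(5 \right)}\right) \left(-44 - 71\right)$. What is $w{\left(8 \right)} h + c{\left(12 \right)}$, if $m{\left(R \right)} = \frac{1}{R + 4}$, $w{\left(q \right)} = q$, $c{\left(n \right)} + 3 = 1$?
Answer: $\frac{297142}{9} \approx 33016.0$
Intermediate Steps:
$c{\left(n \right)} = -2$ ($c{\left(n \right)} = -3 + 1 = -2$)
$m{\left(R \right)} = \frac{1}{4 + R}$
$h = \frac{37145}{9}$ ($h = \left(-36 + \frac{1}{4 + 5}\right) \left(-44 - 71\right) = \left(-36 + \frac{1}{9}\right) \left(-115\right) = \left(- \frac{323}{9}\right) \left(-115\right) = \frac{37145}{9} \approx 4127.2$)
$w{\left(8 \right)} h + c{\left(12 \right)} = 8 \cdot \frac{37145}{9} - 2 = \frac{297160}{9} - 2 = \frac{297142}{9}$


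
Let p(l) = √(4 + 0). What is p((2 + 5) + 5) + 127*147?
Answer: 18671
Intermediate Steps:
p(l) = 2 (p(l) = √4 = 2)
p((2 + 5) + 5) + 127*147 = 2 + 127*147 = 2 + 18669 = 18671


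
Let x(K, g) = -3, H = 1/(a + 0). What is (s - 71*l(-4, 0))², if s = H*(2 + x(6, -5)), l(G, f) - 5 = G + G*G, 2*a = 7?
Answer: 71419401/49 ≈ 1.4575e+6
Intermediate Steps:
a = 7/2 (a = (½)*7 = 7/2 ≈ 3.5000)
H = 2/7 (H = 1/(7/2 + 0) = 1/(7/2) = 2/7 ≈ 0.28571)
l(G, f) = 5 + G + G² (l(G, f) = 5 + (G + G*G) = 5 + (G + G²) = 5 + G + G²)
s = -2/7 (s = 2*(2 - 3)/7 = (2/7)*(-1) = -2/7 ≈ -0.28571)
(s - 71*l(-4, 0))² = (-2/7 - 71*(5 - 4 + (-4)²))² = (-2/7 - 71*(5 - 4 + 16))² = (-2/7 - 71*17)² = (-2/7 - 1207)² = (-8451/7)² = 71419401/49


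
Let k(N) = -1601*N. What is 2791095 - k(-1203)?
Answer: 865092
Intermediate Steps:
2791095 - k(-1203) = 2791095 - (-1601)*(-1203) = 2791095 - 1*1926003 = 2791095 - 1926003 = 865092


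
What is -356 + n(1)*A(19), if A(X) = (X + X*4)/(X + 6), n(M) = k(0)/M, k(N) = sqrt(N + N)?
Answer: -356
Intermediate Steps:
k(N) = sqrt(2)*sqrt(N) (k(N) = sqrt(2*N) = sqrt(2)*sqrt(N))
n(M) = 0 (n(M) = (sqrt(2)*sqrt(0))/M = (sqrt(2)*0)/M = 0/M = 0)
A(X) = 5*X/(6 + X) (A(X) = (X + 4*X)/(6 + X) = (5*X)/(6 + X) = 5*X/(6 + X))
-356 + n(1)*A(19) = -356 + 0*(5*19/(6 + 19)) = -356 + 0*(5*19/25) = -356 + 0*(5*19*(1/25)) = -356 + 0*(19/5) = -356 + 0 = -356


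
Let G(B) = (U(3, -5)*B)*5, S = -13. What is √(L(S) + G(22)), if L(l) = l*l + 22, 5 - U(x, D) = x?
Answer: √411 ≈ 20.273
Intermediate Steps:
U(x, D) = 5 - x
L(l) = 22 + l² (L(l) = l² + 22 = 22 + l²)
G(B) = 10*B (G(B) = ((5 - 1*3)*B)*5 = ((5 - 3)*B)*5 = (2*B)*5 = 10*B)
√(L(S) + G(22)) = √((22 + (-13)²) + 10*22) = √((22 + 169) + 220) = √(191 + 220) = √411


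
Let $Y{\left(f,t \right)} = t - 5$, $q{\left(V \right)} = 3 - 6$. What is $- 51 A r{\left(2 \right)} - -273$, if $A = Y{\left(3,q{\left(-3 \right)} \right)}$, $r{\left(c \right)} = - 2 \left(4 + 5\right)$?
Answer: $-7071$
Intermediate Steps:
$r{\left(c \right)} = -18$ ($r{\left(c \right)} = \left(-2\right) 9 = -18$)
$q{\left(V \right)} = -3$ ($q{\left(V \right)} = 3 - 6 = -3$)
$Y{\left(f,t \right)} = -5 + t$
$A = -8$ ($A = -5 - 3 = -8$)
$- 51 A r{\left(2 \right)} - -273 = \left(-51\right) \left(-8\right) \left(-18\right) - -273 = 408 \left(-18\right) + 273 = -7344 + 273 = -7071$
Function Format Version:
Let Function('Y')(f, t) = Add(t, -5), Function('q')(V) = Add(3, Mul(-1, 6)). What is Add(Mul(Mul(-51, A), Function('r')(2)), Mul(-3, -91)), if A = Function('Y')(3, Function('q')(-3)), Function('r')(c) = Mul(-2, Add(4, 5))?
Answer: -7071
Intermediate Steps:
Function('r')(c) = -18 (Function('r')(c) = Mul(-2, 9) = -18)
Function('q')(V) = -3 (Function('q')(V) = Add(3, -6) = -3)
Function('Y')(f, t) = Add(-5, t)
A = -8 (A = Add(-5, -3) = -8)
Add(Mul(Mul(-51, A), Function('r')(2)), Mul(-3, -91)) = Add(Mul(Mul(-51, -8), -18), Mul(-3, -91)) = Add(Mul(408, -18), 273) = Add(-7344, 273) = -7071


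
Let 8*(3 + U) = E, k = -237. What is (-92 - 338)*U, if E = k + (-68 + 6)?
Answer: 69445/4 ≈ 17361.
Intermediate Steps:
E = -299 (E = -237 + (-68 + 6) = -237 - 62 = -299)
U = -323/8 (U = -3 + (⅛)*(-299) = -3 - 299/8 = -323/8 ≈ -40.375)
(-92 - 338)*U = (-92 - 338)*(-323/8) = -430*(-323/8) = 69445/4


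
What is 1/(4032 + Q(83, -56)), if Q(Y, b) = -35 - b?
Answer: 1/4053 ≈ 0.00024673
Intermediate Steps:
1/(4032 + Q(83, -56)) = 1/(4032 + (-35 - 1*(-56))) = 1/(4032 + (-35 + 56)) = 1/(4032 + 21) = 1/4053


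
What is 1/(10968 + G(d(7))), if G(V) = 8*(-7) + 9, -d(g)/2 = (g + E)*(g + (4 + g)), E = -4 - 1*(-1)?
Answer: 1/10921 ≈ 9.1567e-5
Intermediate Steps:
E = -3 (E = -4 + 1 = -3)
d(g) = -2*(-3 + g)*(4 + 2*g) (d(g) = -2*(g - 3)*(g + (4 + g)) = -2*(-3 + g)*(4 + 2*g))
G(V) = -47 (G(V) = -56 + 9 = -47)
1/(10968 + G(d(7))) = 1/(10968 - 47) = 1/10921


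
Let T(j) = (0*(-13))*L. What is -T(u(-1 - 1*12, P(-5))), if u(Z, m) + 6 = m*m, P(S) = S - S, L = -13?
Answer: 0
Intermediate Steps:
P(S) = 0
u(Z, m) = -6 + m**2 (u(Z, m) = -6 + m*m = -6 + m**2)
T(j) = 0 (T(j) = (0*(-13))*(-13) = 0*(-13) = 0)
-T(u(-1 - 1*12, P(-5))) = -1*0 = 0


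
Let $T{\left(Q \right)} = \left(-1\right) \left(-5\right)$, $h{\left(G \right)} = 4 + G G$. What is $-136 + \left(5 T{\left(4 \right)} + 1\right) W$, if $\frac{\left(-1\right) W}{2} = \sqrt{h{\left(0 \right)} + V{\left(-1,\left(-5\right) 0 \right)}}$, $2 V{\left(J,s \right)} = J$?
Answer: $-136 - 26 \sqrt{14} \approx -233.28$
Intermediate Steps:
$V{\left(J,s \right)} = \frac{J}{2}$
$h{\left(G \right)} = 4 + G^{2}$
$T{\left(Q \right)} = 5$
$W = - \sqrt{14}$ ($W = - 2 \sqrt{\left(4 + 0^{2}\right) + \frac{1}{2} \left(-1\right)} = - 2 \sqrt{\left(4 + 0\right) - \frac{1}{2}} = - 2 \sqrt{4 - \frac{1}{2}} = - 2 \sqrt{\frac{7}{2}} = - 2 \frac{\sqrt{14}}{2} = - \sqrt{14} \approx -3.7417$)
$-136 + \left(5 T{\left(4 \right)} + 1\right) W = -136 + \left(5 \cdot 5 + 1\right) \left(- \sqrt{14}\right) = -136 + \left(25 + 1\right) \left(- \sqrt{14}\right) = -136 + 26 \left(- \sqrt{14}\right) = -136 - 26 \sqrt{14}$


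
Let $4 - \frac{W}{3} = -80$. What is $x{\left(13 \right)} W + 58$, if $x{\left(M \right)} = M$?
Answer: $3334$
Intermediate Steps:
$W = 252$ ($W = 12 - -240 = 12 + 240 = 252$)
$x{\left(13 \right)} W + 58 = 13 \cdot 252 + 58 = 3276 + 58 = 3334$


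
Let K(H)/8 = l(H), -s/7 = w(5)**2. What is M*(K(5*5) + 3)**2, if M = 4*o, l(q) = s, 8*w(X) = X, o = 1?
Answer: 22801/16 ≈ 1425.1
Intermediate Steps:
w(X) = X/8
s = -175/64 (s = -7*((1/8)*5)**2 = -7*(5/8)**2 = -7*25/64 = -175/64 ≈ -2.7344)
l(q) = -175/64
K(H) = -175/8 (K(H) = 8*(-175/64) = -175/8)
M = 4 (M = 4*1 = 4)
M*(K(5*5) + 3)**2 = 4*(-175/8 + 3)**2 = 4*(-151/8)**2 = 4*(22801/64) = 22801/16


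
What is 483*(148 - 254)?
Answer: -51198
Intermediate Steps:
483*(148 - 254) = 483*(-106) = -51198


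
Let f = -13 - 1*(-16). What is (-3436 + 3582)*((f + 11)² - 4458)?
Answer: -622252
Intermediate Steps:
f = 3 (f = -13 + 16 = 3)
(-3436 + 3582)*((f + 11)² - 4458) = (-3436 + 3582)*((3 + 11)² - 4458) = 146*(14² - 4458) = 146*(196 - 4458) = 146*(-4262) = -622252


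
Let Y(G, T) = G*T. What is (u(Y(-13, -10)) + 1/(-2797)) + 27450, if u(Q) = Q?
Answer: 77141259/2797 ≈ 27580.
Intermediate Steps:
(u(Y(-13, -10)) + 1/(-2797)) + 27450 = (-13*(-10) + 1/(-2797)) + 27450 = (130 - 1/2797) + 27450 = 363609/2797 + 27450 = 77141259/2797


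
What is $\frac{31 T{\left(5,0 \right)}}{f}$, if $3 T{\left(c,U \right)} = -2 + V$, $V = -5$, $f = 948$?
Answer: $- \frac{217}{2844} \approx -0.076301$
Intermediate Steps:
$T{\left(c,U \right)} = - \frac{7}{3}$ ($T{\left(c,U \right)} = \frac{-2 - 5}{3} = \frac{1}{3} \left(-7\right) = - \frac{7}{3}$)
$\frac{31 T{\left(5,0 \right)}}{f} = \frac{31 \left(- \frac{7}{3}\right)}{948} = \left(- \frac{217}{3}\right) \frac{1}{948} = - \frac{217}{2844}$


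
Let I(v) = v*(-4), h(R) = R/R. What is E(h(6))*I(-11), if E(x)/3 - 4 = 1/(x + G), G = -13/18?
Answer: 5016/5 ≈ 1003.2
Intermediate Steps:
h(R) = 1
I(v) = -4*v
G = -13/18 (G = -13*1/18 = -13/18 ≈ -0.72222)
E(x) = 12 + 3/(-13/18 + x) (E(x) = 12 + 3/(x - 13/18) = 12 + 3/(-13/18 + x))
E(h(6))*I(-11) = (6*(-17 + 36*1)/(-13 + 18*1))*(-4*(-11)) = (6*(-17 + 36)/(-13 + 18))*44 = (6*19/5)*44 = (6*(⅕)*19)*44 = (114/5)*44 = 5016/5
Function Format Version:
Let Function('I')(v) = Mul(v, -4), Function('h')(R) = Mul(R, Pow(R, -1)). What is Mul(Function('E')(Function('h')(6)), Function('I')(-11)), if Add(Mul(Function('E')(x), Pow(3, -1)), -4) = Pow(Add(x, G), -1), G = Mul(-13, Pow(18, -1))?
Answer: Rational(5016, 5) ≈ 1003.2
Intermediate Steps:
Function('h')(R) = 1
Function('I')(v) = Mul(-4, v)
G = Rational(-13, 18) (G = Mul(-13, Rational(1, 18)) = Rational(-13, 18) ≈ -0.72222)
Function('E')(x) = Add(12, Mul(3, Pow(Add(Rational(-13, 18), x), -1))) (Function('E')(x) = Add(12, Mul(3, Pow(Add(x, Rational(-13, 18)), -1))) = Add(12, Mul(3, Pow(Add(Rational(-13, 18), x), -1))))
Mul(Function('E')(Function('h')(6)), Function('I')(-11)) = Mul(Mul(6, Pow(Add(-13, Mul(18, 1)), -1), Add(-17, Mul(36, 1))), Mul(-4, -11)) = Mul(Mul(6, Pow(Add(-13, 18), -1), Add(-17, 36)), 44) = Mul(Mul(6, Pow(5, -1), 19), 44) = Mul(Mul(6, Rational(1, 5), 19), 44) = Mul(Rational(114, 5), 44) = Rational(5016, 5)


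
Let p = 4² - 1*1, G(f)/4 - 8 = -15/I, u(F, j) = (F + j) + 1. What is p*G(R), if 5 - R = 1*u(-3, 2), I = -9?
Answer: 580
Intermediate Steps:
u(F, j) = 1 + F + j
R = 5 (R = 5 - (1 - 3 + 2) = 5 - 0 = 5 - 1*0 = 5 + 0 = 5)
G(f) = 116/3 (G(f) = 32 + 4*(-15/(-9)) = 32 + 4*(-15*(-⅑)) = 32 + 4*(5/3) = 32 + 20/3 = 116/3)
p = 15 (p = 16 - 1 = 15)
p*G(R) = 15*(116/3) = 580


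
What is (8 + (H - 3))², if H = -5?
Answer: 0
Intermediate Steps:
(8 + (H - 3))² = (8 + (-5 - 3))² = (8 - 8)² = 0² = 0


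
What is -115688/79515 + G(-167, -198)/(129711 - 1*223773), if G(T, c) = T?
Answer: -3622855217/2493113310 ≈ -1.4531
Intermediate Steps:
-115688/79515 + G(-167, -198)/(129711 - 1*223773) = -115688/79515 - 167/(129711 - 1*223773) = -115688*1/79515 - 167/(129711 - 223773) = -115688/79515 - 167/(-94062) = -115688/79515 - 167*(-1/94062) = -115688/79515 + 167/94062 = -3622855217/2493113310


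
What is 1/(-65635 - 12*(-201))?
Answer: -1/63223 ≈ -1.5817e-5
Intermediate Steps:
1/(-65635 - 12*(-201)) = 1/(-65635 + 2412) = 1/(-63223) = -1/63223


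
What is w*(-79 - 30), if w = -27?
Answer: 2943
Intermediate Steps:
w*(-79 - 30) = -27*(-79 - 30) = -27*(-109) = 2943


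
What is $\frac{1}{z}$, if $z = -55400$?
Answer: $- \frac{1}{55400} \approx -1.8051 \cdot 10^{-5}$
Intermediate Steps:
$\frac{1}{z} = \frac{1}{-55400} = - \frac{1}{55400}$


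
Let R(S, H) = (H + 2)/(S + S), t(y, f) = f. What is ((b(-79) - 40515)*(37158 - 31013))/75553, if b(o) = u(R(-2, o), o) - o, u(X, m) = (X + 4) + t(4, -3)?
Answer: -993419135/302212 ≈ -3287.2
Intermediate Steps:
R(S, H) = (2 + H)/(2*S) (R(S, H) = (2 + H)/((2*S)) = (2 + H)*(1/(2*S)) = (2 + H)/(2*S))
u(X, m) = 1 + X (u(X, m) = (X + 4) - 3 = (4 + X) - 3 = 1 + X)
b(o) = 1/2 - 5*o/4 (b(o) = (1 + (1/2)*(2 + o)/(-2)) - o = (1 + (1/2)*(-1/2)*(2 + o)) - o = (1 + (-1/2 - o/4)) - o = (1/2 - o/4) - o = 1/2 - 5*o/4)
((b(-79) - 40515)*(37158 - 31013))/75553 = (((1/2 - 5/4*(-79)) - 40515)*(37158 - 31013))/75553 = (((1/2 + 395/4) - 40515)*6145)*(1/75553) = ((397/4 - 40515)*6145)*(1/75553) = -161663/4*6145*(1/75553) = -993419135/4*1/75553 = -993419135/302212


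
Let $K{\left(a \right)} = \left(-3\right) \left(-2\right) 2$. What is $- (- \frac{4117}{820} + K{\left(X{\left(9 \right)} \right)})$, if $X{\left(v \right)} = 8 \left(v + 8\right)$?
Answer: $- \frac{5723}{820} \approx -6.9793$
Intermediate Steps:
$X{\left(v \right)} = 64 + 8 v$ ($X{\left(v \right)} = 8 \left(8 + v\right) = 64 + 8 v$)
$K{\left(a \right)} = 12$ ($K{\left(a \right)} = 6 \cdot 2 = 12$)
$- (- \frac{4117}{820} + K{\left(X{\left(9 \right)} \right)}) = - (- \frac{4117}{820} + 12) = \left(-1\right) \frac{5723}{820} = - \frac{5723}{820}$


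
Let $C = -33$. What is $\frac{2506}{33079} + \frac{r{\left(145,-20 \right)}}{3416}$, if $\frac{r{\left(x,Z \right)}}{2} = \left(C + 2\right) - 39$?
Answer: $\frac{140337}{4035638} \approx 0.034774$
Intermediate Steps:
$r{\left(x,Z \right)} = -140$ ($r{\left(x,Z \right)} = 2 \left(\left(-33 + 2\right) - 39\right) = 2 \left(-31 - 39\right) = 2 \left(-70\right) = -140$)
$\frac{2506}{33079} + \frac{r{\left(145,-20 \right)}}{3416} = \frac{2506}{33079} - \frac{140}{3416} = 2506 \cdot \frac{1}{33079} - \frac{5}{122} = \frac{2506}{33079} - \frac{5}{122} = \frac{140337}{4035638}$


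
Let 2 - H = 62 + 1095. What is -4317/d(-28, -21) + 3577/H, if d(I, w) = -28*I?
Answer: -1112929/129360 ≈ -8.6033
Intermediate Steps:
H = -1155 (H = 2 - (62 + 1095) = 2 - 1*1157 = 2 - 1157 = -1155)
-4317/d(-28, -21) + 3577/H = -4317/((-28*(-28))) + 3577/(-1155) = -4317/784 + 3577*(-1/1155) = -4317*1/784 - 511/165 = -4317/784 - 511/165 = -1112929/129360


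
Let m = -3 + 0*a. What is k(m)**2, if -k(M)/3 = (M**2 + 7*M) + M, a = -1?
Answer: 2025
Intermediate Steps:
m = -3 (m = -3 + 0*(-1) = -3 + 0 = -3)
k(M) = -24*M - 3*M**2 (k(M) = -3*((M**2 + 7*M) + M) = -3*(M**2 + 8*M) = -24*M - 3*M**2)
k(m)**2 = (-3*(-3)*(8 - 3))**2 = (-3*(-3)*5)**2 = 45**2 = 2025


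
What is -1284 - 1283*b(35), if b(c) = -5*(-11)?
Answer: -71849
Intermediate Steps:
b(c) = 55
-1284 - 1283*b(35) = -1284 - 1283*55 = -1284 - 70565 = -71849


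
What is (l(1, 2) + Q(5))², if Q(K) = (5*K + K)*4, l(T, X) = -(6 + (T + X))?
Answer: 12321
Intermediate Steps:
l(T, X) = -6 - T - X (l(T, X) = -(6 + T + X) = -6 - T - X)
Q(K) = 24*K (Q(K) = (6*K)*4 = 24*K)
(l(1, 2) + Q(5))² = ((-6 - 1*1 - 1*2) + 24*5)² = ((-6 - 1 - 2) + 120)² = (-9 + 120)² = 111² = 12321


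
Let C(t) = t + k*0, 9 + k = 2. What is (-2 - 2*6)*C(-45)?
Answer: 630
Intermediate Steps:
k = -7 (k = -9 + 2 = -7)
C(t) = t (C(t) = t - 7*0 = t + 0 = t)
(-2 - 2*6)*C(-45) = (-2 - 2*6)*(-45) = (-2 - 12)*(-45) = -14*(-45) = 630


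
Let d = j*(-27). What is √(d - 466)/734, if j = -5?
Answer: I*√331/734 ≈ 0.024787*I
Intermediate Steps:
d = 135 (d = -5*(-27) = 135)
√(d - 466)/734 = √(135 - 466)/734 = √(-331)*(1/734) = (I*√331)*(1/734) = I*√331/734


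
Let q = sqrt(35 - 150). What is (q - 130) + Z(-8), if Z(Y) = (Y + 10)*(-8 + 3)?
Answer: -140 + I*sqrt(115) ≈ -140.0 + 10.724*I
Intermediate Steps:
Z(Y) = -50 - 5*Y (Z(Y) = (10 + Y)*(-5) = -50 - 5*Y)
q = I*sqrt(115) (q = sqrt(-115) = I*sqrt(115) ≈ 10.724*I)
(q - 130) + Z(-8) = (I*sqrt(115) - 130) + (-50 - 5*(-8)) = (-130 + I*sqrt(115)) + (-50 + 40) = (-130 + I*sqrt(115)) - 10 = -140 + I*sqrt(115)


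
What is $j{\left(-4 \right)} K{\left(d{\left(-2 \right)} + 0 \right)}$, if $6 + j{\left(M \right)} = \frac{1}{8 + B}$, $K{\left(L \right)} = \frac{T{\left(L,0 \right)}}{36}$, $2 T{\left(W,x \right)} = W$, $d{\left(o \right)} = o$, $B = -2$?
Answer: $\frac{35}{216} \approx 0.16204$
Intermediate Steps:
$T{\left(W,x \right)} = \frac{W}{2}$
$K{\left(L \right)} = \frac{L}{72}$ ($K{\left(L \right)} = \frac{\frac{1}{2} L}{36} = \frac{L}{2} \cdot \frac{1}{36} = \frac{L}{72}$)
$j{\left(M \right)} = - \frac{35}{6}$ ($j{\left(M \right)} = -6 + \frac{1}{8 - 2} = -6 + \frac{1}{6} = - \frac{35}{6}$)
$j{\left(-4 \right)} K{\left(d{\left(-2 \right)} + 0 \right)} = - \frac{35 \frac{-2 + 0}{72}}{6} = - \frac{35 \cdot \frac{1}{72} \left(-2\right)}{6} = \left(- \frac{35}{6}\right) \left(- \frac{1}{36}\right) = \frac{35}{216}$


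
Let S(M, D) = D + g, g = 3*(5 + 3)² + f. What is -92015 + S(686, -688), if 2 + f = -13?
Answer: -92526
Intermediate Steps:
f = -15 (f = -2 - 13 = -15)
g = 177 (g = 3*(5 + 3)² - 15 = 3*8² - 15 = 3*64 - 15 = 192 - 15 = 177)
S(M, D) = 177 + D (S(M, D) = D + 177 = 177 + D)
-92015 + S(686, -688) = -92015 + (177 - 688) = -92015 - 511 = -92526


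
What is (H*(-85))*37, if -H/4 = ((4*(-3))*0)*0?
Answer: 0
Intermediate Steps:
H = 0 (H = -4*(4*(-3))*0*0 = -4*(-12*0)*0 = -0*0 = -4*0 = 0)
(H*(-85))*37 = (0*(-85))*37 = 0*37 = 0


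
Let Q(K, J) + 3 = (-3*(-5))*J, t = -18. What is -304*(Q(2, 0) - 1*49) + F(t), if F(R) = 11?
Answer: 15819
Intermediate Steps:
Q(K, J) = -3 + 15*J (Q(K, J) = -3 + (-3*(-5))*J = -3 + 15*J)
-304*(Q(2, 0) - 1*49) + F(t) = -304*((-3 + 15*0) - 1*49) + 11 = -304*((-3 + 0) - 49) + 11 = -304*(-3 - 49) + 11 = -304*(-52) + 11 = 15808 + 11 = 15819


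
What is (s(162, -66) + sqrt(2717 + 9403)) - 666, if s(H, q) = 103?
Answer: -563 + 2*sqrt(3030) ≈ -452.91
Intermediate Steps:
(s(162, -66) + sqrt(2717 + 9403)) - 666 = (103 + sqrt(2717 + 9403)) - 666 = (103 + sqrt(12120)) - 666 = (103 + 2*sqrt(3030)) - 666 = -563 + 2*sqrt(3030)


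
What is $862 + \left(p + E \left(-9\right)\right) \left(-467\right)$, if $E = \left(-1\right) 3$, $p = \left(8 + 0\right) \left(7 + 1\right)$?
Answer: $-41635$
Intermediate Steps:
$p = 64$ ($p = 8 \cdot 8 = 64$)
$E = -3$
$862 + \left(p + E \left(-9\right)\right) \left(-467\right) = 862 + \left(64 - -27\right) \left(-467\right) = 862 + \left(64 + 27\right) \left(-467\right) = 862 + 91 \left(-467\right) = 862 - 42497 = -41635$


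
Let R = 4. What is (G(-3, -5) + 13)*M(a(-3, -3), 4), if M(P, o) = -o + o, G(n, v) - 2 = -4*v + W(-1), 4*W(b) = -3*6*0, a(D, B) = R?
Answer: 0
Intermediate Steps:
a(D, B) = 4
W(b) = 0 (W(b) = (-3*6*0)/4 = (-18*0)/4 = (1/4)*0 = 0)
G(n, v) = 2 - 4*v (G(n, v) = 2 + (-4*v + 0) = 2 - 4*v)
M(P, o) = 0
(G(-3, -5) + 13)*M(a(-3, -3), 4) = ((2 - 4*(-5)) + 13)*0 = ((2 + 20) + 13)*0 = (22 + 13)*0 = 35*0 = 0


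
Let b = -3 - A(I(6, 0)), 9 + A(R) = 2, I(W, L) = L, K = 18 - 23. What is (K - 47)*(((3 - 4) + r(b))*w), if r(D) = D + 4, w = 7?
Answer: -2548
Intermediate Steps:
K = -5
A(R) = -7 (A(R) = -9 + 2 = -7)
b = 4 (b = -3 - 1*(-7) = -3 + 7 = 4)
r(D) = 4 + D
(K - 47)*(((3 - 4) + r(b))*w) = (-5 - 47)*(((3 - 4) + (4 + 4))*7) = -52*(-1 + 8)*7 = -364*7 = -52*49 = -2548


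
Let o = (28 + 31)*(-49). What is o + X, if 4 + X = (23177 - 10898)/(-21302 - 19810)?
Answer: -39677173/13704 ≈ -2895.3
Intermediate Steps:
X = -58909/13704 (X = -4 + (23177 - 10898)/(-21302 - 19810) = -4 + 12279/(-41112) = -4 + 12279*(-1/41112) = -4 - 4093/13704 = -58909/13704 ≈ -4.2987)
o = -2891 (o = 59*(-49) = -2891)
o + X = -2891 - 58909/13704 = -39677173/13704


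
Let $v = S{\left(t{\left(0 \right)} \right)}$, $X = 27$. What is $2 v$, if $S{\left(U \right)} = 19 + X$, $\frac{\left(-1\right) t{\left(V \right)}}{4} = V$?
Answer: $92$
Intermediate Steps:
$t{\left(V \right)} = - 4 V$
$S{\left(U \right)} = 46$ ($S{\left(U \right)} = 19 + 27 = 46$)
$v = 46$
$2 v = 2 \cdot 46 = 92$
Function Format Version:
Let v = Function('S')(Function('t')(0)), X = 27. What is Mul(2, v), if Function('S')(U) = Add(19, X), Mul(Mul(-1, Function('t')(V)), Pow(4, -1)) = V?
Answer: 92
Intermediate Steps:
Function('t')(V) = Mul(-4, V)
Function('S')(U) = 46 (Function('S')(U) = Add(19, 27) = 46)
v = 46
Mul(2, v) = Mul(2, 46) = 92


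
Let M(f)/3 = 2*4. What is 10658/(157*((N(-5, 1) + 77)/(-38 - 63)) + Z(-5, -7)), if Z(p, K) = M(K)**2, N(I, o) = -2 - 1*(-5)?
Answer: 538229/22808 ≈ 23.598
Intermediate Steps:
N(I, o) = 3 (N(I, o) = -2 + 5 = 3)
M(f) = 24 (M(f) = 3*(2*4) = 3*8 = 24)
Z(p, K) = 576 (Z(p, K) = 24**2 = 576)
10658/(157*((N(-5, 1) + 77)/(-38 - 63)) + Z(-5, -7)) = 10658/(157*((3 + 77)/(-38 - 63)) + 576) = 10658/(157*(80/(-101)) + 576) = 10658/(157*(80*(-1/101)) + 576) = 10658/(157*(-80/101) + 576) = 10658/(-12560/101 + 576) = 10658/(45616/101) = 10658*(101/45616) = 538229/22808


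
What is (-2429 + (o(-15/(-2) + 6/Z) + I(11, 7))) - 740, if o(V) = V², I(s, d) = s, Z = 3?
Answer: -12271/4 ≈ -3067.8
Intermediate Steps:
(-2429 + (o(-15/(-2) + 6/Z) + I(11, 7))) - 740 = (-2429 + ((-15/(-2) + 6/3)² + 11)) - 740 = (-2429 + ((-15*(-½) + 6*(⅓))² + 11)) - 740 = (-2429 + ((15/2 + 2)² + 11)) - 740 = (-2429 + ((19/2)² + 11)) - 740 = (-2429 + (361/4 + 11)) - 740 = (-2429 + 405/4) - 740 = -9311/4 - 740 = -12271/4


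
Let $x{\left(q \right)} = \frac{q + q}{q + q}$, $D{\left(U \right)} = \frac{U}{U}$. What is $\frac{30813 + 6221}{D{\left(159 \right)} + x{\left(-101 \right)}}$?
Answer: $18517$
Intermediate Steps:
$D{\left(U \right)} = 1$
$x{\left(q \right)} = 1$ ($x{\left(q \right)} = \frac{2 q}{2 q} = 2 q \frac{1}{2 q} = 1$)
$\frac{30813 + 6221}{D{\left(159 \right)} + x{\left(-101 \right)}} = \frac{30813 + 6221}{1 + 1} = \frac{37034}{2} = 37034 \cdot \frac{1}{2} = 18517$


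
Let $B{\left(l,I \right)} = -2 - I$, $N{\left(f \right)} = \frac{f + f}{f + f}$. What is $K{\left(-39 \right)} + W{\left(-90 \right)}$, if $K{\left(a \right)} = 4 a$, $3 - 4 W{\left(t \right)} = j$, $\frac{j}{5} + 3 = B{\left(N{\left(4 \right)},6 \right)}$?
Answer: $- \frac{283}{2} \approx -141.5$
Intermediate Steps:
$N{\left(f \right)} = 1$ ($N{\left(f \right)} = \frac{2 f}{2 f} = 2 f \frac{1}{2 f} = 1$)
$j = -55$ ($j = -15 + 5 \left(-2 - 6\right) = -15 + 5 \left(-8\right) = -15 - 40 = -55$)
$W{\left(t \right)} = \frac{29}{2}$ ($W{\left(t \right)} = \frac{3}{4} - - \frac{55}{4} = \frac{3}{4} + \frac{55}{4} = \frac{29}{2}$)
$K{\left(-39 \right)} + W{\left(-90 \right)} = 4 \left(-39\right) + \frac{29}{2} = -156 + \frac{29}{2} = - \frac{283}{2}$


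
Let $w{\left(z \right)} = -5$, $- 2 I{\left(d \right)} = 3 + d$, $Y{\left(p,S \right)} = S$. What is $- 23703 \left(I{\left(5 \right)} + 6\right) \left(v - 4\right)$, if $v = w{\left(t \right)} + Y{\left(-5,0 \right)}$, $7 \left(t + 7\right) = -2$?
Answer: $426654$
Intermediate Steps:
$t = - \frac{51}{7}$ ($t = -7 + \frac{1}{7} \left(-2\right) = -7 - \frac{2}{7} = - \frac{51}{7} \approx -7.2857$)
$I{\left(d \right)} = - \frac{3}{2} - \frac{d}{2}$ ($I{\left(d \right)} = - \frac{3 + d}{2} = - \frac{3}{2} - \frac{d}{2}$)
$v = -5$ ($v = -5 + 0 = -5$)
$- 23703 \left(I{\left(5 \right)} + 6\right) \left(v - 4\right) = - 23703 \left(\left(- \frac{3}{2} - \frac{5}{2}\right) + 6\right) \left(-5 - 4\right) = - 23703 \left(\left(- \frac{3}{2} - \frac{5}{2}\right) + 6\right) \left(-9\right) = - 23703 \left(-4 + 6\right) \left(-9\right) = - 23703 \cdot 2 \left(-9\right) = \left(-23703\right) \left(-18\right) = 426654$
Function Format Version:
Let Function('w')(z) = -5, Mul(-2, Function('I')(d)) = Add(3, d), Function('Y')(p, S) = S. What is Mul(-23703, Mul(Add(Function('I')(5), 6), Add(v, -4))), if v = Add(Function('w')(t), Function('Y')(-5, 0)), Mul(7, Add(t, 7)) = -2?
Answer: 426654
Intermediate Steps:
t = Rational(-51, 7) (t = Add(-7, Mul(Rational(1, 7), -2)) = Add(-7, Rational(-2, 7)) = Rational(-51, 7) ≈ -7.2857)
Function('I')(d) = Add(Rational(-3, 2), Mul(Rational(-1, 2), d)) (Function('I')(d) = Mul(Rational(-1, 2), Add(3, d)) = Add(Rational(-3, 2), Mul(Rational(-1, 2), d)))
v = -5 (v = Add(-5, 0) = -5)
Mul(-23703, Mul(Add(Function('I')(5), 6), Add(v, -4))) = Mul(-23703, Mul(Add(Add(Rational(-3, 2), Mul(Rational(-1, 2), 5)), 6), Add(-5, -4))) = Mul(-23703, Mul(Add(Add(Rational(-3, 2), Rational(-5, 2)), 6), -9)) = Mul(-23703, Mul(Add(-4, 6), -9)) = Mul(-23703, Mul(2, -9)) = Mul(-23703, -18) = 426654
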